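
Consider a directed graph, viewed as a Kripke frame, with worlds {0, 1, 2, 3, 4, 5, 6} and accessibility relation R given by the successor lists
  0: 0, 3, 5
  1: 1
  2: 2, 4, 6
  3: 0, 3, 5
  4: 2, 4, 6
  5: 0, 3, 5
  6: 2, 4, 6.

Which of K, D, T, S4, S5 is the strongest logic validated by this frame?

Serial (axiom D): yes — every world has a successor (e.g. 0 R 0).
Reflexive (axiom T): yes — every world is R-related to itself.
Transitive (axiom 4): yes — every two-step R-path is closed by a direct edge.
Euclidean (axiom 5): yes — any two successors of a common world are R-related.
So F validates K, D, T, S4, S5. The strongest is S5.

S5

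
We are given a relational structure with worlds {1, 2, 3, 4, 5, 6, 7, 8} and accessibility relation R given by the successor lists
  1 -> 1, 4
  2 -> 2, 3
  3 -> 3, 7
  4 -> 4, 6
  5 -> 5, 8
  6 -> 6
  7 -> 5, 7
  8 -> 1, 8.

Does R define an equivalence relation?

Reflexive: yes — every world is R-related to itself.
Symmetric: no — 1 R 4 but not 4 R 1.
Transitive: no — 1 R 4 and 4 R 6, but not 1 R 6.
So R is not an equivalence relation.

No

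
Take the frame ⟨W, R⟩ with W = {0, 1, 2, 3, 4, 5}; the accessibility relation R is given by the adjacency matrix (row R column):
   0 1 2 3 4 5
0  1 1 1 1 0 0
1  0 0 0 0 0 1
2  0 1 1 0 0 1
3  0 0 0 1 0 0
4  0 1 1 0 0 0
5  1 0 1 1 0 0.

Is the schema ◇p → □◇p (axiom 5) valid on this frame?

Axiom 5 corresponds to the accessibility relation being Euclidean.
Euclidean: no — 0 R 1 and 0 R 2, but not 1 R 2.

No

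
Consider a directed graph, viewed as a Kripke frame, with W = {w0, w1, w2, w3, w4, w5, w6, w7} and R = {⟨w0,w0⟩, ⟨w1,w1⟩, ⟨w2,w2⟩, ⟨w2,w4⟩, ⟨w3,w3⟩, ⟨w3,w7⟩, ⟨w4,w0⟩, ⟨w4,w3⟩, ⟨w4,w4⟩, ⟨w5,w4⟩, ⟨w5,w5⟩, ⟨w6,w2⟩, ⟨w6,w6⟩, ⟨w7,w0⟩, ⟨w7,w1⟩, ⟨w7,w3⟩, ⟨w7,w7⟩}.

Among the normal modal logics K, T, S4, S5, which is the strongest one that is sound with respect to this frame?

Reflexive (axiom T): yes — every world is R-related to itself.
Transitive (axiom 4): no — w2 R w4 and w4 R w0, but not w2 R w0.
Euclidean (axiom 5): no — w4 R w0 and w4 R w3, but not w0 R w3.
So F validates K, T; S4 would additionally require R to be transitive. The strongest is T.

T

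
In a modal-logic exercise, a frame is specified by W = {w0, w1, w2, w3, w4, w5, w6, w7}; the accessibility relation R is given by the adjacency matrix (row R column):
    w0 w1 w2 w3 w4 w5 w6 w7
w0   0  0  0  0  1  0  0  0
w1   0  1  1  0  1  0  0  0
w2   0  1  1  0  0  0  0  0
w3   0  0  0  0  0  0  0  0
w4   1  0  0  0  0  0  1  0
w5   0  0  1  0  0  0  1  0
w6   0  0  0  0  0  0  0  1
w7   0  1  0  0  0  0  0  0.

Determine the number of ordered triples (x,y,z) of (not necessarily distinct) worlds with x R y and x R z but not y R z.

13

Enumerating: (w0,w4,w4), (w1,w2,w4), (w1,w4,w1), (w1,w4,w2), (w1,w4,w4), (w4,w0,w0), (w4,w0,w6), (w4,w6,w0), (w4,w6,w6), (w5,w2,w6), (w5,w6,w2), (w5,w6,w6), (w6,w7,w7).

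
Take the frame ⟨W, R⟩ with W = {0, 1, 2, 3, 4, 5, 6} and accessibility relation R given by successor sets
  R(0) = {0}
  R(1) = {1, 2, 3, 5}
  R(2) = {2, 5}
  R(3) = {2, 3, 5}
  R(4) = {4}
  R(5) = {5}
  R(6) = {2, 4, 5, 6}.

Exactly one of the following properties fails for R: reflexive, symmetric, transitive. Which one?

symmetric

Reflexive: yes — every world is R-related to itself.
Symmetric: no — 1 R 2 but not 2 R 1.
Transitive: yes — every two-step R-path is closed by a direct edge.
Only symmetric fails.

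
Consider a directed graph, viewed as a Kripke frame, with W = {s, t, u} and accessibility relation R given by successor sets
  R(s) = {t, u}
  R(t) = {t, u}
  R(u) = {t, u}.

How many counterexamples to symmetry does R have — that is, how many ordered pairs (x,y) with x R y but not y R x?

2

Enumerating: (s,t), (s,u).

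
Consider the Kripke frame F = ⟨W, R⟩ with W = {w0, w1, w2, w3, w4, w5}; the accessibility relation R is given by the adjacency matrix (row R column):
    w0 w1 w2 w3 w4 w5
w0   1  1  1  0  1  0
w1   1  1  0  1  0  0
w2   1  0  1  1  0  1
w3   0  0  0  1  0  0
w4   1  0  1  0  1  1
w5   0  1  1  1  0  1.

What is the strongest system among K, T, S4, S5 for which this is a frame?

T

Reflexive (axiom T): yes — every world is R-related to itself.
Transitive (axiom 4): no — w0 R w1 and w1 R w3, but not w0 R w3.
Euclidean (axiom 5): no — w0 R w1 and w0 R w2, but not w1 R w2.
So F validates K, T; S4 would additionally require R to be transitive. The strongest is T.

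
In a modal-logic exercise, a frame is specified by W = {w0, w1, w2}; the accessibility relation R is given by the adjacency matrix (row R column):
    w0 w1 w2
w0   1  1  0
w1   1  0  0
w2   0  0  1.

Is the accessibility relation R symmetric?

Yes

Symmetric: yes — every pair in R has its reverse in R.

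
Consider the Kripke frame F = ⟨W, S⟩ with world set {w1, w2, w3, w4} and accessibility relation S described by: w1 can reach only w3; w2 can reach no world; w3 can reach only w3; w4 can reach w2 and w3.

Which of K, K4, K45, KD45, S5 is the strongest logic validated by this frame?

K4

Transitive (axiom 4): yes — every two-step S-path is closed by a direct edge.
Euclidean (axiom 5): no — w4 S w2 and w4 S w3, but not w2 S w3.
Serial (axiom D): no — w2 has no S-successor.
Reflexive (axiom T): no — w1 is not related to itself.
So F validates K, K4; K45 would additionally require S to be Euclidean. The strongest is K4.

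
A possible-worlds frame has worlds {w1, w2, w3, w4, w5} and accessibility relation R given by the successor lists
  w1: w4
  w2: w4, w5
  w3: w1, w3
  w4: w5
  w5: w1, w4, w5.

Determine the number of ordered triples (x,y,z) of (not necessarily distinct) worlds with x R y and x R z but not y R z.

8

Enumerating: (w1,w4,w4), (w2,w4,w4), (w3,w1,w1), (w3,w1,w3), (w5,w1,w1), (w5,w1,w5), (w5,w4,w1), (w5,w4,w4).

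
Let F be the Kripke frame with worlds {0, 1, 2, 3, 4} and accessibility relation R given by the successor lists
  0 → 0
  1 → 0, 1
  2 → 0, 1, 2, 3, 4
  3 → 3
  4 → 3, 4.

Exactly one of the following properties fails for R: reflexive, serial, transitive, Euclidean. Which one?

Euclidean

Reflexive: yes — every world is R-related to itself.
Serial: yes — every world has a successor (e.g. 0 R 0).
Transitive: yes — every two-step R-path is closed by a direct edge.
Euclidean: no — 2 R 0 and 2 R 1, but not 0 R 1.
Only Euclidean fails.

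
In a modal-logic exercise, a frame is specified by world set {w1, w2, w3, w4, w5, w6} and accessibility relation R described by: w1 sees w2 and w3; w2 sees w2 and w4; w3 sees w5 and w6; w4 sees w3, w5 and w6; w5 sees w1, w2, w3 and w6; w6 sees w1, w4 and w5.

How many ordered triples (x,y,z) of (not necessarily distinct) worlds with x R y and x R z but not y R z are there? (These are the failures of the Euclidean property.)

Enumerating: (w1,w2,w3), (w1,w3,w2), (w1,w3,w3), (w2,w4,w2), (w2,w4,w4), (w3,w5,w5), (w3,w6,w6), (w4,w3,w3), (w4,w5,w5), (w4,w6,w3), (w4,w6,w6), (w5,w1,w1), … and 17 more.
Total: 29.

29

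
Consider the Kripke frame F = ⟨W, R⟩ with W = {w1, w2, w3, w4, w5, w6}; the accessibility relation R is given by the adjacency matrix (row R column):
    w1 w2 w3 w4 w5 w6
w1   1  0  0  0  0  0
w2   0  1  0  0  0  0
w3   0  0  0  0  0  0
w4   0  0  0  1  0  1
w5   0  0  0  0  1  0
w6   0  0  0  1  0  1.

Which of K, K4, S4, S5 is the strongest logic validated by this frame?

Transitive (axiom 4): yes — every two-step R-path is closed by a direct edge.
Reflexive (axiom T): no — w3 is not related to itself.
Euclidean (axiom 5): yes — any two successors of a common world are R-related.
So F validates K, K4; S4 would additionally require R to be reflexive. The strongest is K4.

K4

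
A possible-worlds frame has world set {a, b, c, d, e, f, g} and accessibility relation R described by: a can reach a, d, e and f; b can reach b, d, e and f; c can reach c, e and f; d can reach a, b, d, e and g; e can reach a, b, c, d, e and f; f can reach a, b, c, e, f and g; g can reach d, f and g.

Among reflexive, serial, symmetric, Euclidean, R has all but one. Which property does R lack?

Euclidean

Reflexive: yes — every world is R-related to itself.
Serial: yes — every world has a successor (e.g. a R a).
Symmetric: yes — every pair in R has its reverse in R.
Euclidean: no — a R d and a R f, but not d R f.
Only Euclidean fails.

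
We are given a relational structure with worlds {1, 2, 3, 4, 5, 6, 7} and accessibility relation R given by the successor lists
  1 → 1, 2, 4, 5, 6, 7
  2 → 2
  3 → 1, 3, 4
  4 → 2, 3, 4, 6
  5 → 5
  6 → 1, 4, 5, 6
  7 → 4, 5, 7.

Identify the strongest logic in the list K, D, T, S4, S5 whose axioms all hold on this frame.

T

Serial (axiom D): yes — every world has a successor (e.g. 1 R 1).
Reflexive (axiom T): yes — every world is R-related to itself.
Transitive (axiom 4): no — 1 R 4 and 4 R 3, but not 1 R 3.
Euclidean (axiom 5): no — 1 R 2 and 1 R 4, but not 2 R 4.
So F validates K, D, T; S4 would additionally require R to be transitive. The strongest is T.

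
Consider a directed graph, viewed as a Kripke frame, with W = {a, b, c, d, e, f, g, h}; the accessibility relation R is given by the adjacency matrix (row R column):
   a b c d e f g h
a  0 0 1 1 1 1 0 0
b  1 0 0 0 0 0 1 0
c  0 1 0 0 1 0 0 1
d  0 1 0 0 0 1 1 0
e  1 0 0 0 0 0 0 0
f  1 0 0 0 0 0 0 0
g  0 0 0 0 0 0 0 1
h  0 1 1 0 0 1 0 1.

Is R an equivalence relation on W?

No

Reflexive: no — a is not related to itself.
Symmetric: no — a R c but not c R a.
Transitive: no — a R c and c R b, but not a R b.
So R is not an equivalence relation.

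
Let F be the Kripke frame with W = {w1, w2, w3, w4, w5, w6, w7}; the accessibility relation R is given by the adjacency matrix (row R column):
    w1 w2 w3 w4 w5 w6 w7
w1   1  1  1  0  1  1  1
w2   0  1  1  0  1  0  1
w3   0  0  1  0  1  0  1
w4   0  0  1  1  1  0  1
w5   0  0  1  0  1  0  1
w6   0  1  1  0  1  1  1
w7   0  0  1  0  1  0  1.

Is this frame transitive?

Transitive: yes — every two-step R-path is closed by a direct edge.

Yes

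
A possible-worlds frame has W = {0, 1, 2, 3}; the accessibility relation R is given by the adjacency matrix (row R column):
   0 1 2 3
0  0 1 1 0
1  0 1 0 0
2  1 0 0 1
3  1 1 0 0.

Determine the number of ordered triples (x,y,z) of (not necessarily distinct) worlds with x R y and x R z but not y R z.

8

Enumerating: (0,1,2), (0,2,1), (0,2,2), (2,0,0), (2,0,3), (2,3,3), (3,0,0), (3,1,0).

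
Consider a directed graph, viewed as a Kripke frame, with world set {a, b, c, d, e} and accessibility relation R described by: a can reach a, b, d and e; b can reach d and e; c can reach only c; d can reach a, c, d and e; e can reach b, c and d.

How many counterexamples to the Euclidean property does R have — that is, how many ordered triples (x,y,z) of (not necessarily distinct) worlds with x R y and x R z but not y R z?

17

Enumerating: (a,b,a), (a,b,b), (a,d,b), (a,e,a), (a,e,e), (b,e,e), (d,a,c), (d,c,a), (d,c,d), (d,c,e), (d,e,a), (d,e,e), (e,b,b), (e,b,c), (e,c,b), (e,c,d), (e,d,b).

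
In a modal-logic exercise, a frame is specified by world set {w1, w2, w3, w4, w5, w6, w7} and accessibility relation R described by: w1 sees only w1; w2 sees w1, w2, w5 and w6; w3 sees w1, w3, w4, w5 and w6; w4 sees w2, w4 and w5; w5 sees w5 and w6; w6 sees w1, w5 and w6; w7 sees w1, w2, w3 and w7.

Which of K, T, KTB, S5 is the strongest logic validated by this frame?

T

Reflexive (axiom T): yes — every world is R-related to itself.
Symmetric (axiom B): no — w2 R w1 but not w1 R w2.
Euclidean (axiom 5): no — w2 R w1 and w2 R w5, but not w1 R w5.
So F validates K, T; KTB would additionally require R to be symmetric. The strongest is T.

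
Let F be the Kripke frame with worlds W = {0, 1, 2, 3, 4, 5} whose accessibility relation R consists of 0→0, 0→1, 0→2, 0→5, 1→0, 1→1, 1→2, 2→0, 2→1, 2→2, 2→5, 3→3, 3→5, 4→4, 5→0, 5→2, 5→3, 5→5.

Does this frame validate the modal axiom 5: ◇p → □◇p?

Axiom 5 corresponds to the accessibility relation being Euclidean.
Euclidean: no — 0 R 1 and 0 R 5, but not 1 R 5.

No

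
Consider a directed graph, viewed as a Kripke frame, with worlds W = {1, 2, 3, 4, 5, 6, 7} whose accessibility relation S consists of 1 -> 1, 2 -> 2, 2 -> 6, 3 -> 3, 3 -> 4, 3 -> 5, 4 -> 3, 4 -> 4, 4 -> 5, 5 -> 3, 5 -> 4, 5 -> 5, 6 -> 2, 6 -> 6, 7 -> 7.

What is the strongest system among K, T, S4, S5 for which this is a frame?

Reflexive (axiom T): yes — every world is S-related to itself.
Transitive (axiom 4): yes — every two-step S-path is closed by a direct edge.
Euclidean (axiom 5): yes — any two successors of a common world are S-related.
So F validates K, T, S4, S5. The strongest is S5.

S5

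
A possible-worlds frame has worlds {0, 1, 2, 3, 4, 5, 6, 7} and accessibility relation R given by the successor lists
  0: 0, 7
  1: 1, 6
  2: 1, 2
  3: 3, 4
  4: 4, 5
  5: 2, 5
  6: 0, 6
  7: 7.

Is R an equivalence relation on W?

Reflexive: yes — every world is R-related to itself.
Symmetric: no — 0 R 7 but not 7 R 0.
Transitive: no — 1 R 6 and 6 R 0, but not 1 R 0.
So R is not an equivalence relation.

No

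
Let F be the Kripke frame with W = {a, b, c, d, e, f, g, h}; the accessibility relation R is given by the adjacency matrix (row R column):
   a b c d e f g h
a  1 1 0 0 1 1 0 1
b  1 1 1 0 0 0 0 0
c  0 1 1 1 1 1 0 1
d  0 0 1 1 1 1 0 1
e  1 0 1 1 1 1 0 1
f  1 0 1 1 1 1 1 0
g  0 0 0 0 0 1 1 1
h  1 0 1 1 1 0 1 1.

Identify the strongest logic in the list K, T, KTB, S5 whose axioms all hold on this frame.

Reflexive (axiom T): yes — every world is R-related to itself.
Symmetric (axiom B): yes — every pair in R has its reverse in R.
Euclidean (axiom 5): no — a R b and a R e, but not b R e.
So F validates K, T, KTB; S5 would additionally require R to be Euclidean. The strongest is KTB.

KTB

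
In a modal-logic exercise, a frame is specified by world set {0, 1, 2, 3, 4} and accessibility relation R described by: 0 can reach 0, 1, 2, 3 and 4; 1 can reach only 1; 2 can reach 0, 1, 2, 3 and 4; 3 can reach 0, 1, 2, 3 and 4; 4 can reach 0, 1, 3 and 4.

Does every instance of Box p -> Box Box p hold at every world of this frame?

No

By correspondence theory, 4 is valid on a frame iff R is transitive.
Transitive: no — 4 R 0 and 0 R 2, but not 4 R 2.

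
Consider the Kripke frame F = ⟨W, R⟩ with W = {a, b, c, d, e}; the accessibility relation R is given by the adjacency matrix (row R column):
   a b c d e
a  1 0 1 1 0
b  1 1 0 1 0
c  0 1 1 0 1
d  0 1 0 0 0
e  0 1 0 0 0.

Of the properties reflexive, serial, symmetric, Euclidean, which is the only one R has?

Reflexive: no — d is not related to itself.
Serial: yes — every world has a successor (e.g. a R a).
Symmetric: no — a R c but not c R a.
Euclidean: no — a R c and a R d, but not c R d.
Only serial holds.

serial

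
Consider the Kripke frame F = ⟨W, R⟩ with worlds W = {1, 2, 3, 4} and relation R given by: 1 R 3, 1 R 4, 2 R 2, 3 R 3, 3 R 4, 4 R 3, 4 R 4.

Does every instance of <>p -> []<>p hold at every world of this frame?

Yes

The schema 5 characterises exactly the Euclidean frames.
Euclidean: yes — any two successors of a common world are R-related.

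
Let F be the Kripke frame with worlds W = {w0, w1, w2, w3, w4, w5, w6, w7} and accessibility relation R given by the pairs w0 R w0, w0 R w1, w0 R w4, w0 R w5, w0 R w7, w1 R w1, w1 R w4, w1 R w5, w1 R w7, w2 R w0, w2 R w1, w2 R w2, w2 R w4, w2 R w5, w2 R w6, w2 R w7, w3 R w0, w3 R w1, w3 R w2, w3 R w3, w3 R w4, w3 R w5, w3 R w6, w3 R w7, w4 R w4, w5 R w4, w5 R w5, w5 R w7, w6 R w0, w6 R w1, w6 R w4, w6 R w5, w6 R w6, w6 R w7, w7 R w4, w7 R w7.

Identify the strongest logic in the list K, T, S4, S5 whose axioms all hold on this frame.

S4

Reflexive (axiom T): yes — every world is R-related to itself.
Transitive (axiom 4): yes — every two-step R-path is closed by a direct edge.
Euclidean (axiom 5): no — w0 R w4 and w0 R w1, but not w4 R w1.
So F validates K, T, S4; S5 would additionally require R to be Euclidean. The strongest is S4.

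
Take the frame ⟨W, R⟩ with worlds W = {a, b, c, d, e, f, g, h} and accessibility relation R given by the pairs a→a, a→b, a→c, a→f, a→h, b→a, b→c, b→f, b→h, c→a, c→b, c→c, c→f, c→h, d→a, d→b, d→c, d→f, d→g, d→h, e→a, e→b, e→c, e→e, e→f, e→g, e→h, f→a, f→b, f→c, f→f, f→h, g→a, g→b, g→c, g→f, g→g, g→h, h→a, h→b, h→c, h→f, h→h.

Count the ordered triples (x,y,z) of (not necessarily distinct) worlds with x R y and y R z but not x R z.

Enumerating: (b,a,b), (b,c,b), (b,f,b), (b,h,b).

4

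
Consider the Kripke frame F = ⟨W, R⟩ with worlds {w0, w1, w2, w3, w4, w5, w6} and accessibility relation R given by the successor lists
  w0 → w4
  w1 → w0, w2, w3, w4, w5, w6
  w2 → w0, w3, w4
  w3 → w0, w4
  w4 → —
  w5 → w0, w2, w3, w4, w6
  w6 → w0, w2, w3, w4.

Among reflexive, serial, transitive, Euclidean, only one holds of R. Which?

transitive

Reflexive: no — w0 is not related to itself.
Serial: no — w4 has no R-successor.
Transitive: yes — every two-step R-path is closed by a direct edge.
Euclidean: no — w1 R w0 and w1 R w2, but not w0 R w2.
Only transitive holds.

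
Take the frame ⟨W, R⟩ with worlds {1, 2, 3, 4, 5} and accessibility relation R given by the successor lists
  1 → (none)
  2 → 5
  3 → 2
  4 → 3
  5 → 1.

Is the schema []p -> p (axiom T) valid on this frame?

By correspondence theory, T is valid on a frame iff R is reflexive.
Reflexive: no — 1 is not related to itself.

No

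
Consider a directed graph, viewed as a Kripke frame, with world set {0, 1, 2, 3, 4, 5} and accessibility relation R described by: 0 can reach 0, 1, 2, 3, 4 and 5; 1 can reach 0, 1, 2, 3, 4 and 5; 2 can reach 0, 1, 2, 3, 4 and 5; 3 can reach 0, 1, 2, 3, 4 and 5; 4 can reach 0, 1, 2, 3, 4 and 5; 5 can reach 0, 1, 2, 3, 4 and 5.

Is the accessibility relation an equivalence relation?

Yes

Reflexive: yes — every world is R-related to itself.
Symmetric: yes — every pair in R has its reverse in R.
Transitive: yes — every two-step R-path is closed by a direct edge.
So R is an equivalence relation.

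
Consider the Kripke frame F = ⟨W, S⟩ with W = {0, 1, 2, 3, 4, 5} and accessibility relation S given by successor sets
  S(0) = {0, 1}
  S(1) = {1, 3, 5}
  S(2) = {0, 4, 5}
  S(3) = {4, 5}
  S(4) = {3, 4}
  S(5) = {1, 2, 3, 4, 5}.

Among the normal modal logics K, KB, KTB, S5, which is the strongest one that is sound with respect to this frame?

Symmetric (axiom B): no — 0 S 1 but not 1 S 0.
Reflexive (axiom T): no — 2 is not related to itself.
Euclidean (axiom 5): no — 2 S 0 and 2 S 4, but not 0 S 4.
So F validates K; KB would additionally require S to be symmetric. The strongest is K.

K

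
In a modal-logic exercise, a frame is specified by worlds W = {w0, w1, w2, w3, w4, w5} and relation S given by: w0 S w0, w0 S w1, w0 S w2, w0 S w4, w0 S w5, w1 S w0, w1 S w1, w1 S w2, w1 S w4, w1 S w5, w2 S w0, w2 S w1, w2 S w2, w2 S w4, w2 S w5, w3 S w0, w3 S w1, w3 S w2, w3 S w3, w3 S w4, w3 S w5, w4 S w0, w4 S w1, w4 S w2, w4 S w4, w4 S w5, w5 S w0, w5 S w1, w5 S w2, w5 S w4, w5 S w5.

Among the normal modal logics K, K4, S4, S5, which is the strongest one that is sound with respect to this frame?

Transitive (axiom 4): yes — every two-step S-path is closed by a direct edge.
Reflexive (axiom T): yes — every world is S-related to itself.
Euclidean (axiom 5): no — w3 S w0 and w3 S w3, but not w0 S w3.
So F validates K, K4, S4; S5 would additionally require S to be Euclidean. The strongest is S4.

S4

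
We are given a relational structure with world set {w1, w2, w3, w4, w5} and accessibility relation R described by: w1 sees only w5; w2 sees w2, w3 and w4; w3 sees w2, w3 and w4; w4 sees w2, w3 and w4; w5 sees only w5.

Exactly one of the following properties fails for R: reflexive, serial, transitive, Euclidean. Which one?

reflexive

Reflexive: no — w1 is not related to itself.
Serial: yes — every world has a successor (e.g. w1 R w5).
Transitive: yes — every two-step R-path is closed by a direct edge.
Euclidean: yes — any two successors of a common world are R-related.
Only reflexive fails.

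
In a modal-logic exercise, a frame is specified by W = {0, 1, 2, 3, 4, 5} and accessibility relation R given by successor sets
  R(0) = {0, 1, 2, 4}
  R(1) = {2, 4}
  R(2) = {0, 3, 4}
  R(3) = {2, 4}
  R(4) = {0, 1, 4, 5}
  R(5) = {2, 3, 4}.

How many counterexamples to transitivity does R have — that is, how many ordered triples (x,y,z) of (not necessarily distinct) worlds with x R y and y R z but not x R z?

Enumerating: (0,2,3), (0,4,5), (1,2,0), (1,2,3), (1,4,0), (1,4,1), (1,4,5), (2,0,1), (2,0,2), (2,3,2), (2,4,1), (2,4,5), … and 13 more.
Total: 25.

25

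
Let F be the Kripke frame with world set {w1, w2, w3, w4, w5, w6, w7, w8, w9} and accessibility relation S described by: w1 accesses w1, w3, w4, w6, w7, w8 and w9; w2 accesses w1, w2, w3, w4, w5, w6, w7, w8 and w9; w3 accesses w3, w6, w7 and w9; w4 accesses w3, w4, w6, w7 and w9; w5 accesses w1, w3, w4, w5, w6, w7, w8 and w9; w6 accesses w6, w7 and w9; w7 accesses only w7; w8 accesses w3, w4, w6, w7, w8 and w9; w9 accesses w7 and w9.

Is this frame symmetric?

No

Symmetric: no — w1 S w3 but not w3 S w1.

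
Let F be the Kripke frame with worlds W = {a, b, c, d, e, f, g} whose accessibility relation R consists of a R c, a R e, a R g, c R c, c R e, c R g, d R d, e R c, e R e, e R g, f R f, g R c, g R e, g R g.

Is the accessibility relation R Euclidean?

Euclidean: yes — any two successors of a common world are R-related.

Yes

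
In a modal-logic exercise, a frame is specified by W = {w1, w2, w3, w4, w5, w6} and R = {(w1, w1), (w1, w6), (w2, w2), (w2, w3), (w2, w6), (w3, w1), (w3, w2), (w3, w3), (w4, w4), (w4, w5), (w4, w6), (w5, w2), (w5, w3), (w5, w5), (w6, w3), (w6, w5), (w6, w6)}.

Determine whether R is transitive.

No

Transitive: no — w1 R w6 and w6 R w3, but not w1 R w3.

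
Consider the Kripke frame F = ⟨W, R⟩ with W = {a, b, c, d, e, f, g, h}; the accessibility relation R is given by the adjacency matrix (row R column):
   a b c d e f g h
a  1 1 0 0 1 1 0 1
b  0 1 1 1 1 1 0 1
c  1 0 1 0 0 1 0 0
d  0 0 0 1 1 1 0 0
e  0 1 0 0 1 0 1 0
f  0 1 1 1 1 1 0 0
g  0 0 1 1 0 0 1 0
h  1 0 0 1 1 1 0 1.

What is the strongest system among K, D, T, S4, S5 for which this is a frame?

T

Serial (axiom D): yes — every world has a successor (e.g. a R a).
Reflexive (axiom T): yes — every world is R-related to itself.
Transitive (axiom 4): no — a R b and b R c, but not a R c.
Euclidean (axiom 5): no — a R e and a R f, but not e R f.
So F validates K, D, T; S4 would additionally require R to be transitive. The strongest is T.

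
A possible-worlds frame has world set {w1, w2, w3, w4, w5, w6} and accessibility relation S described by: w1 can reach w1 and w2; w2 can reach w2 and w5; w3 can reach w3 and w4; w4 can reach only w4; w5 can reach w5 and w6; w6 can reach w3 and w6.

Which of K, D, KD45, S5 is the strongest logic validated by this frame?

Serial (axiom D): yes — every world has a successor (e.g. w1 S w1).
Euclidean (axiom 5): no — w1 S w2 and w1 S w1, but not w2 S w1.
Transitive (axiom 4): no — w1 S w2 and w2 S w5, but not w1 S w5.
Reflexive (axiom T): yes — every world is S-related to itself.
So F validates K, D; KD45 would additionally require S to be Euclidean and transitive. The strongest is D.

D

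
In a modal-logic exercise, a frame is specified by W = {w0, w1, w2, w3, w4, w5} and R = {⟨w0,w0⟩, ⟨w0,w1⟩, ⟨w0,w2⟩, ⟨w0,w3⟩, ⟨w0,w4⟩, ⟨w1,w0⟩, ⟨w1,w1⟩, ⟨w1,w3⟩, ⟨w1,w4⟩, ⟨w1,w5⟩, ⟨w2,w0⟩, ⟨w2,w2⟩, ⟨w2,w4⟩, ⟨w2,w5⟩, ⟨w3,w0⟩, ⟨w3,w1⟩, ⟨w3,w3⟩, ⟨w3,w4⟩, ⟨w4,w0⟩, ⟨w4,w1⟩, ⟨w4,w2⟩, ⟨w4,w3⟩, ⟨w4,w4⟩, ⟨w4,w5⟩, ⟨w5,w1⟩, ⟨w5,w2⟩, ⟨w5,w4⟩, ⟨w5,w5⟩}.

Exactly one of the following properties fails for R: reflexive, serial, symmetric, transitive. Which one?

Reflexive: yes — every world is R-related to itself.
Serial: yes — every world has a successor (e.g. w0 R w0).
Symmetric: yes — every pair in R has its reverse in R.
Transitive: no — w0 R w1 and w1 R w5, but not w0 R w5.
Only transitive fails.

transitive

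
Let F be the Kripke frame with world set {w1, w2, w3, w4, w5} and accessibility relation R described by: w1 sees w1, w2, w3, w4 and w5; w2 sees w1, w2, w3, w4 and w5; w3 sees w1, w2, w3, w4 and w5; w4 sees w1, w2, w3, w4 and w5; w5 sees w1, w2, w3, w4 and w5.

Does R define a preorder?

Yes

Reflexive: yes — every world is R-related to itself.
Transitive: yes — every two-step R-path is closed by a direct edge.
So R is a preorder.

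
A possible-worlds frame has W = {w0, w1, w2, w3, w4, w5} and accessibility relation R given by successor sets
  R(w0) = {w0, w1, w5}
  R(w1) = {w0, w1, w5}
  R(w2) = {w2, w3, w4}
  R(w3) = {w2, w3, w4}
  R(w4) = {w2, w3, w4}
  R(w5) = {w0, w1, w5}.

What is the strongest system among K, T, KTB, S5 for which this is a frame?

Reflexive (axiom T): yes — every world is R-related to itself.
Symmetric (axiom B): yes — every pair in R has its reverse in R.
Euclidean (axiom 5): yes — any two successors of a common world are R-related.
So F validates K, T, KTB, S5. The strongest is S5.

S5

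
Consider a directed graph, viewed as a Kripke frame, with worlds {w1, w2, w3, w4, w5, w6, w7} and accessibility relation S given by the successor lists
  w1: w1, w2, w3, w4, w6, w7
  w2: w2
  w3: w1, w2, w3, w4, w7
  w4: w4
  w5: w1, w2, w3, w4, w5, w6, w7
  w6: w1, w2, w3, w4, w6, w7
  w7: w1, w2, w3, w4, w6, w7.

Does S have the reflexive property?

Yes

Reflexive: yes — every world is S-related to itself.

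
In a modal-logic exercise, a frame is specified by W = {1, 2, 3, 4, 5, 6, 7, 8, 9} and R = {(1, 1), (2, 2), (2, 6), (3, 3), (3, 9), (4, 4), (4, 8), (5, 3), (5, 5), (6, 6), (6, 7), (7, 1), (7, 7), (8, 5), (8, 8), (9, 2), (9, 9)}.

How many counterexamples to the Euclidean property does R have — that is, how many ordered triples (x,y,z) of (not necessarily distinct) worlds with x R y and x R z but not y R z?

8

Enumerating: (2,6,2), (3,9,3), (4,8,4), (5,3,5), (6,7,6), (7,1,7), (8,5,8), (9,2,9).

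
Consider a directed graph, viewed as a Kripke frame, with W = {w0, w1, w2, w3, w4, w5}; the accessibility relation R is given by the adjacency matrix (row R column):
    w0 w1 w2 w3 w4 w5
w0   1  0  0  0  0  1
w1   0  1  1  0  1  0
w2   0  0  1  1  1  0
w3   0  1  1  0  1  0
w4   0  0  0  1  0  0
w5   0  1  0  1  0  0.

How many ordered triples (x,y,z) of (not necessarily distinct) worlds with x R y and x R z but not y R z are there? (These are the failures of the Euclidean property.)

Enumerating: (w0,w5,w0), (w0,w5,w5), (w1,w2,w1), (w1,w4,w1), (w1,w4,w2), (w1,w4,w4), (w2,w3,w3), (w2,w4,w2), (w2,w4,w4), (w3,w2,w1), (w3,w4,w1), (w3,w4,w2), (w3,w4,w4), (w4,w3,w3), (w5,w1,w3), (w5,w3,w3).

16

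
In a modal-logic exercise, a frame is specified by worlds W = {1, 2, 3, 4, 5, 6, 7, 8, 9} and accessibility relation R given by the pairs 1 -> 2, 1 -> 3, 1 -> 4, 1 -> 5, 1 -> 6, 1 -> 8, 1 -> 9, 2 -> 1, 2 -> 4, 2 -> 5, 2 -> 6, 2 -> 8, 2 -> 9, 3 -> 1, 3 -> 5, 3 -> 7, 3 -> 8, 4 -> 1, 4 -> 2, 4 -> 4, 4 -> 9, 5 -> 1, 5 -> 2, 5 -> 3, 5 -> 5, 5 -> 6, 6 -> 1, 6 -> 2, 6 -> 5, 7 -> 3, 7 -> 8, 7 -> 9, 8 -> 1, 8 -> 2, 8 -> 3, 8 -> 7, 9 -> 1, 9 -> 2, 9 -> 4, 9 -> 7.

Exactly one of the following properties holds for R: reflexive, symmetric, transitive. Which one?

symmetric

Reflexive: no — 1 is not related to itself.
Symmetric: yes — every pair in R has its reverse in R.
Transitive: no — 1 R 3 and 3 R 7, but not 1 R 7.
Only symmetric holds.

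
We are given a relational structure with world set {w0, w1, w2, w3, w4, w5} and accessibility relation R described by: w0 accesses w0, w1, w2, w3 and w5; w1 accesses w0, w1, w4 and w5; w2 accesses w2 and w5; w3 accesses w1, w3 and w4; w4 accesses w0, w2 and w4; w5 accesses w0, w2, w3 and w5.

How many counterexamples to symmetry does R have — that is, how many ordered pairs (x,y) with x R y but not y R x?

9

Enumerating: (w0,w2), (w0,w3), (w1,w4), (w1,w5), (w3,w1), (w3,w4), (w4,w0), (w4,w2), (w5,w3).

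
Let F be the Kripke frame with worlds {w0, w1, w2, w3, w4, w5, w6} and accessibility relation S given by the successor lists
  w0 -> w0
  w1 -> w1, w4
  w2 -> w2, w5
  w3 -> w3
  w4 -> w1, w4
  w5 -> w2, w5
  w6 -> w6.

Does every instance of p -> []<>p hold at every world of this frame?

Axiom B corresponds to the accessibility relation being symmetric.
Symmetric: yes — every pair in S has its reverse in S.

Yes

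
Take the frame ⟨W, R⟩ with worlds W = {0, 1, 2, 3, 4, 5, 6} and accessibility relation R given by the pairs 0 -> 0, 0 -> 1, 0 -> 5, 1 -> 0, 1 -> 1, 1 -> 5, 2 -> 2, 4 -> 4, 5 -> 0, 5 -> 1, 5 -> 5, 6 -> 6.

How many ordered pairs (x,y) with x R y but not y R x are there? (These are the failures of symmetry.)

0

R is symmetric; there are no such tuples.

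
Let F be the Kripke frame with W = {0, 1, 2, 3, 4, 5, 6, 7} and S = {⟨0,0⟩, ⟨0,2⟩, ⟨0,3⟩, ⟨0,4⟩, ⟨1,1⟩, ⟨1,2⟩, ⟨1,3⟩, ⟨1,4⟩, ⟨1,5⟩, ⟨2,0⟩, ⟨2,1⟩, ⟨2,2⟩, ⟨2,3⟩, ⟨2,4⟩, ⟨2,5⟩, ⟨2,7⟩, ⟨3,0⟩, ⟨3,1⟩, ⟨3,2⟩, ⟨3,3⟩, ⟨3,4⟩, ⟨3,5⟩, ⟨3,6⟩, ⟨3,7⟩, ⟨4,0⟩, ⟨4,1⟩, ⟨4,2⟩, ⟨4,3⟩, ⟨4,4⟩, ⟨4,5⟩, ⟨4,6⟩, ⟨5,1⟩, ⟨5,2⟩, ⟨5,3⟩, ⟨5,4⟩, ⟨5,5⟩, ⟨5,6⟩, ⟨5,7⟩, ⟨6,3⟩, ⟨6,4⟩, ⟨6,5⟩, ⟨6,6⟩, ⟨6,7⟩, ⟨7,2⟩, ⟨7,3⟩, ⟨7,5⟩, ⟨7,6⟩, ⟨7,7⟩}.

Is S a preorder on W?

No

Reflexive: yes — every world is S-related to itself.
Transitive: no — 0 S 2 and 2 S 1, but not 0 S 1.
So S is not a preorder.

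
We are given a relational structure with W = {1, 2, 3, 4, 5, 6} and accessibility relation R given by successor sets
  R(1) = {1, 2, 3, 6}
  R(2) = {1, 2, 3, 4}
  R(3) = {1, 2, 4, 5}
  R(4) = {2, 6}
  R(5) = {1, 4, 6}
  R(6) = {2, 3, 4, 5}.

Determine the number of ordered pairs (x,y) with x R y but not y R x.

Enumerating: (1,6), (3,4), (3,5), (5,1), (5,4), (6,2), (6,3).

7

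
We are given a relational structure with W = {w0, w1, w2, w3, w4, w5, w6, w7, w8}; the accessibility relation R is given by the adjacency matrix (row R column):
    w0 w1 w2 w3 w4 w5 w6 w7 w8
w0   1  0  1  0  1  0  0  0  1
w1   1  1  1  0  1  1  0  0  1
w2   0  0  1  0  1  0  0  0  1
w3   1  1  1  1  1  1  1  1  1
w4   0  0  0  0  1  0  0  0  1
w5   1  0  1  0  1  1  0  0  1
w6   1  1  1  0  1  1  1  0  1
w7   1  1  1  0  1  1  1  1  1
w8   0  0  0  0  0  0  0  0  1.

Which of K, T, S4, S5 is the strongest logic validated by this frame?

Reflexive (axiom T): yes — every world is R-related to itself.
Transitive (axiom 4): yes — every two-step R-path is closed by a direct edge.
Euclidean (axiom 5): no — w0 R w4 and w0 R w2, but not w4 R w2.
So F validates K, T, S4; S5 would additionally require R to be Euclidean. The strongest is S4.

S4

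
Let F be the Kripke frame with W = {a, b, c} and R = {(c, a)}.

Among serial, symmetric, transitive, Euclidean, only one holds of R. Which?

Serial: no — a has no R-successor.
Symmetric: no — c R a but not a R c.
Transitive: yes — every two-step R-path is closed by a direct edge.
Euclidean: no — c R a and c R a, but not a R a.
Only transitive holds.

transitive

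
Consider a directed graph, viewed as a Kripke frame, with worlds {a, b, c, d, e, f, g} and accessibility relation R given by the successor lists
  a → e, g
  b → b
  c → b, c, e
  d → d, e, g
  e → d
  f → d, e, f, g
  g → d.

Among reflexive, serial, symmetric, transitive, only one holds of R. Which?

Reflexive: no — a is not related to itself.
Serial: yes — every world has a successor (e.g. a R e).
Symmetric: no — a R e but not e R a.
Transitive: no — a R e and e R d, but not a R d.
Only serial holds.

serial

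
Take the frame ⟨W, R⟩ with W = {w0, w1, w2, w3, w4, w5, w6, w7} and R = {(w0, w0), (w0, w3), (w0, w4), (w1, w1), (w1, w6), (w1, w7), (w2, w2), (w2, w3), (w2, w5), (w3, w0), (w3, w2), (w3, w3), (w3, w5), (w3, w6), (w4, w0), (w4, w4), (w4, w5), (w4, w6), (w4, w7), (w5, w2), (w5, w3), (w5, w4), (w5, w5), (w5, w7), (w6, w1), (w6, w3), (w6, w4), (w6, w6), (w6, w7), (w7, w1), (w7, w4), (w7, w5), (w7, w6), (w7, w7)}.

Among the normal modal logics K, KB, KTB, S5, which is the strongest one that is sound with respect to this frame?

Symmetric (axiom B): yes — every pair in R has its reverse in R.
Reflexive (axiom T): yes — every world is R-related to itself.
Euclidean (axiom 5): no — w0 R w3 and w0 R w4, but not w3 R w4.
So F validates K, KB, KTB; S5 would additionally require R to be Euclidean. The strongest is KTB.

KTB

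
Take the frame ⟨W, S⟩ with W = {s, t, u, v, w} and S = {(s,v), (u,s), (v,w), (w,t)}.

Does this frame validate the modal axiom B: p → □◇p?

No

Axiom B corresponds to the accessibility relation being symmetric.
Symmetric: no — s S v but not v S s.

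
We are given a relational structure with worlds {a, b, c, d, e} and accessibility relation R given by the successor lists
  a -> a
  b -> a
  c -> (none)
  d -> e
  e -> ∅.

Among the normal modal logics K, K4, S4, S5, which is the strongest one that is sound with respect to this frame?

K4

Transitive (axiom 4): yes — every two-step R-path is closed by a direct edge.
Reflexive (axiom T): no — b is not related to itself.
Euclidean (axiom 5): no — d R e and d R e, but not e R e.
So F validates K, K4; S4 would additionally require R to be reflexive. The strongest is K4.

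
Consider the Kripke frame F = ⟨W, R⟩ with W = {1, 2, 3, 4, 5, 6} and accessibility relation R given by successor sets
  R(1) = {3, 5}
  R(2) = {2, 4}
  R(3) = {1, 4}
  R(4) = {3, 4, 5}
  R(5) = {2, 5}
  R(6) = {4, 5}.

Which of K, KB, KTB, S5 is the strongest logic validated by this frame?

Symmetric (axiom B): no — 1 R 5 but not 5 R 1.
Reflexive (axiom T): no — 1 is not related to itself.
Euclidean (axiom 5): no — 1 R 3 and 1 R 5, but not 3 R 5.
So F validates K; KB would additionally require R to be symmetric. The strongest is K.

K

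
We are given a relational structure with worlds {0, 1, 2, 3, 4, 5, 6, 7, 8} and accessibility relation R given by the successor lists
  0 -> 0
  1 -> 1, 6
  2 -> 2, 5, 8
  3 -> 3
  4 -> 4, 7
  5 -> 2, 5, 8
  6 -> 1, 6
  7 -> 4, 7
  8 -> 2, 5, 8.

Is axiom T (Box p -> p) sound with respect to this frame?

Yes

The schema T characterises exactly the reflexive frames.
Reflexive: yes — every world is R-related to itself.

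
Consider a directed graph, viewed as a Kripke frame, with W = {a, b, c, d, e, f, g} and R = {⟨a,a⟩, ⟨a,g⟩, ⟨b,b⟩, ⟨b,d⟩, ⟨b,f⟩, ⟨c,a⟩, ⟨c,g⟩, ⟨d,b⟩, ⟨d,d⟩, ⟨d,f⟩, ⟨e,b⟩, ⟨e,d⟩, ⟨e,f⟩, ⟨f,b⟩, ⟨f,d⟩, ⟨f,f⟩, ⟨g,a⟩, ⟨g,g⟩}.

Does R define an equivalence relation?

Reflexive: no — c is not related to itself.
Symmetric: no — c R a but not a R c.
Transitive: yes — every two-step R-path is closed by a direct edge.
So R is not an equivalence relation.

No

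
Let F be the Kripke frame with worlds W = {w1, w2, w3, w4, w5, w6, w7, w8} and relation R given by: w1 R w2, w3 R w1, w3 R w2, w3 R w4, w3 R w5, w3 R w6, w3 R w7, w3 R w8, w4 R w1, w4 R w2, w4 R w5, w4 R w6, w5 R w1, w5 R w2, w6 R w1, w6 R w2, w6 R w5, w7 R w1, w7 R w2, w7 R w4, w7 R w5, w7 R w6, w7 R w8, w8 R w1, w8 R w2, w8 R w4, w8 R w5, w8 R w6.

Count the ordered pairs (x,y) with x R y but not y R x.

Enumerating: (w1,w2), (w3,w1), (w3,w2), (w3,w4), (w3,w5), (w3,w6), (w3,w7), (w3,w8), (w4,w1), (w4,w2), (w4,w5), (w4,w6), … and 16 more.
Total: 28.

28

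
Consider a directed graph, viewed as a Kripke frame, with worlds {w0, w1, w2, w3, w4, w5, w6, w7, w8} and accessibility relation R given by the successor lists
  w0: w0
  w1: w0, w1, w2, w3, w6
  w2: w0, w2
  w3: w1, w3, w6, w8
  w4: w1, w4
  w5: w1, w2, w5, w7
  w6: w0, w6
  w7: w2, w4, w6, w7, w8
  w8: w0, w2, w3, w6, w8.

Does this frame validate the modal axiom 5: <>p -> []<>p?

By correspondence theory, 5 is valid on a frame iff R is Euclidean.
Euclidean: no — w1 R w0 and w1 R w2, but not w0 R w2.

No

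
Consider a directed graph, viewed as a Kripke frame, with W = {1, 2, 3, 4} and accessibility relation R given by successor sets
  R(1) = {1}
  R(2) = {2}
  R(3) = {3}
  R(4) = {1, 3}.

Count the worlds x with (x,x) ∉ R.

1

Enumerating: 4.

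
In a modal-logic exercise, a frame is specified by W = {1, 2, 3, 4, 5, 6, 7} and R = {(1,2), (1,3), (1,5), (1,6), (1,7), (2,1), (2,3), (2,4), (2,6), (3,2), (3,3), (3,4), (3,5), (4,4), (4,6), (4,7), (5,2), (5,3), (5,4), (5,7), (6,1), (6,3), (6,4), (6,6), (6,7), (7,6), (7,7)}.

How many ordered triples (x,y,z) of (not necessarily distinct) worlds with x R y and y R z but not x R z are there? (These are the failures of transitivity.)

Enumerating: (1,2,1), (1,2,4), (1,3,4), (1,5,4), (1,6,1), (1,6,4), (2,1,2), (2,1,5), (2,1,7), (2,3,2), (2,3,5), (2,4,7), … and 20 more.
Total: 32.

32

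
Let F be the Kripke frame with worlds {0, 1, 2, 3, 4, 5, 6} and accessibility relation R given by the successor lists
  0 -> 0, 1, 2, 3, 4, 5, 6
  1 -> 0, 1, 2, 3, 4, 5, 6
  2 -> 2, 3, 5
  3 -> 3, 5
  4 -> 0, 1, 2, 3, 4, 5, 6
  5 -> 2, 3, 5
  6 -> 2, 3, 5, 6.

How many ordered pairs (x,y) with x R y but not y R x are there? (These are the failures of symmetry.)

16

Enumerating: (0,2), (0,3), (0,5), (0,6), (1,2), (1,3), (1,5), (1,6), (2,3), (4,2), (4,3), (4,5), (4,6), (6,2), (6,3), (6,5).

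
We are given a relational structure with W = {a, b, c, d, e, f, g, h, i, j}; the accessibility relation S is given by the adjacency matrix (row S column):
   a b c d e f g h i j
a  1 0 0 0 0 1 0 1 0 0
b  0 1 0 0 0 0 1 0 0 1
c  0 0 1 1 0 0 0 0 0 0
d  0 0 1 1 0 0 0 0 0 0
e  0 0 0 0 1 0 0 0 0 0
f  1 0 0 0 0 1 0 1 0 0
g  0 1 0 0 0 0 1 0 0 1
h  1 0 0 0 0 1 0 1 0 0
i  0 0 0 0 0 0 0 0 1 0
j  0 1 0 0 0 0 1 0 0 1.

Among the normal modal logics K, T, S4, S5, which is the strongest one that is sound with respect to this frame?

S5

Reflexive (axiom T): yes — every world is S-related to itself.
Transitive (axiom 4): yes — every two-step S-path is closed by a direct edge.
Euclidean (axiom 5): yes — any two successors of a common world are S-related.
So F validates K, T, S4, S5. The strongest is S5.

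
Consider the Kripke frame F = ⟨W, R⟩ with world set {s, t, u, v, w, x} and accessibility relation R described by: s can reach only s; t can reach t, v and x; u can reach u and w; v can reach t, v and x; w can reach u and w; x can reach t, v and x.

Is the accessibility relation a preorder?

Reflexive: yes — every world is R-related to itself.
Transitive: yes — every two-step R-path is closed by a direct edge.
So R is a preorder.

Yes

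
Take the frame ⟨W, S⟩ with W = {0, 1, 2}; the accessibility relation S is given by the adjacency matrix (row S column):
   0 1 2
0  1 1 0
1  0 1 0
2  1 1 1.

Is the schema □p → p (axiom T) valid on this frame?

Yes

By correspondence theory, T is valid on a frame iff S is reflexive.
Reflexive: yes — every world is S-related to itself.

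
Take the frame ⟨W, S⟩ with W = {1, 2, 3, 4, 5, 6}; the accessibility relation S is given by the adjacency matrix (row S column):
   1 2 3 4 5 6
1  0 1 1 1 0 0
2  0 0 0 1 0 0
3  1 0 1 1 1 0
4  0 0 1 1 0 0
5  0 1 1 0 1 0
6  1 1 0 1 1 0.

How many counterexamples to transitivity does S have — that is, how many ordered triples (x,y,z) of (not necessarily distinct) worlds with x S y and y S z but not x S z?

Enumerating: (1,3,1), (1,3,5), (2,4,3), (3,1,2), (3,5,2), (4,3,1), (4,3,5), (5,2,4), (5,3,1), (5,3,4), (6,1,3), (6,4,3), (6,5,3).

13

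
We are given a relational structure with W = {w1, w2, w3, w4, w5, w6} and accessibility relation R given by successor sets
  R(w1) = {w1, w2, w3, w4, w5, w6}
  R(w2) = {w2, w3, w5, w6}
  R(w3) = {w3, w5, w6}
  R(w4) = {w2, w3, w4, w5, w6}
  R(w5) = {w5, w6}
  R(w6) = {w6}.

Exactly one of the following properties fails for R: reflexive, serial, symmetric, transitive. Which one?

Reflexive: yes — every world is R-related to itself.
Serial: yes — every world has a successor (e.g. w1 R w1).
Symmetric: no — w1 R w2 but not w2 R w1.
Transitive: yes — every two-step R-path is closed by a direct edge.
Only symmetric fails.

symmetric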